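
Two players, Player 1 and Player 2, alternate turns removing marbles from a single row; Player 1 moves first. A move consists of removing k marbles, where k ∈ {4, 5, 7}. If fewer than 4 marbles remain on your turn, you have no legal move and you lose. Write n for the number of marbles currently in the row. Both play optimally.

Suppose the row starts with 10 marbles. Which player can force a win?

Player 1 wins.

Label each position W (a win for the player to move) or L (a loss). A position with no legal move is L; any other position is W exactly when some move reaches an L, and L when every move reaches a W.
n=0: no move → L
n=1: no move → L
n=2: no move → L
n=3: no move → L
n=4: →0(L), so W
n=5: →1(L), so W
n=6: →2(L), so W
n=7: →3(L), so W
n=8: →3(L), so W
n=9: →2(L), so W
n=10: →3(L), so W
The starting position 10 is W: Player 1 should remove 7, leaving 3, handing over an L position.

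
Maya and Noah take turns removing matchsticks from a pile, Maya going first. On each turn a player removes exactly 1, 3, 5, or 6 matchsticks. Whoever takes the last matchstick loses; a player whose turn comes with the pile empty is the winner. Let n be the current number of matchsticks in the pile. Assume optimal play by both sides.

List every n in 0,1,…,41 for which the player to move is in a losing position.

Work bottom-up. With no move the player to move wins. Otherwise the position is W if at least one move leads to an L position for the opponent, and L if every move leads to a W.
n=0: no move; the opponent has just taken the last matchstick and therefore loses → W
n=1: →0(W) only, which is W, so L
n=2: →1(L), so W
n=3: →2(W), 0(W) — all W, so L
n=4: →3(L), so W
n=5: →4(W), 2(W), 0(W) — all W, so L
n=6: →5(L), so W
n=7: →1(L), so W
n=8: →5(L), so W
n=9: →3(L), so W
n=10: →5(L), so W
n=11: →5(L), so W
n=12: →11(W), 9(W), 7(W), 6(W) — all W, so L
n=13: →12(L), so W
n=14: →13(W), 11(W), 9(W), 8(W) — all W, so L
n=15: →14(L), so W
n=16: →15(W), 13(W), 11(W), 10(W) — all W, so L
n=17: →16(L), so W
n=18: →12(L), so W
n=19: →16(L), so W
n=20: →14(L), so W
n=21: →16(L), so W
n=22: →16(L), so W
n=23: →22(W), 20(W), 18(W), 17(W) — all W, so L
n=24: →23(L), so W
n=25: →24(W), 22(W), 20(W), 19(W) — all W, so L
n=26: →25(L), so W
n=27: →26(W), 24(W), 22(W), 21(W) — all W, so L
n=28: →27(L), so W
n=29: →23(L), so W
n=30: →27(L), so W
n=31: →25(L), so W
n=32: →27(L), so W
n=33: →27(L), so W
n=34: →33(W), 31(W), 29(W), 28(W) — all W, so L
n=35: →34(L), so W
n=36: →35(W), 33(W), 31(W), 30(W) — all W, so L
n=37: →36(L), so W
n=38: →37(W), 35(W), 33(W), 32(W) — all W, so L
n=39: →38(L), so W
n=40: →34(L), so W
n=41: →38(L), so W
Reading off the rows marked L gives the requested list; there are 12 such values of n.

1, 3, 5, 12, 14, 16, 23, 25, 27, 34, 36, 38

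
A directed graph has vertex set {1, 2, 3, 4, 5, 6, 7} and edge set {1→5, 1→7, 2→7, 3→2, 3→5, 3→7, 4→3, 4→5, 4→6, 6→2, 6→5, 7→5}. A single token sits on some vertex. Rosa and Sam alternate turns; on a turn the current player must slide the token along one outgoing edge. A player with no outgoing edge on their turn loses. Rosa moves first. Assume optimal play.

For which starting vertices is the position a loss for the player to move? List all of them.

2, 5

Classify positions by backward induction: terminal positions (no move available) are L. From any other position, the mover wins iff some move reaches an L.
Every edge goes from a vertex to one that appears earlier in the order 5, 7, 2, 3, 6, 1, 4, so processing vertices in that order labels each vertex after all of its successors.
5: no outgoing edge → L
7: W (go to 5, an L position)
2: L (sole option 7(W) is W)
3: W (go to 2, an L position)
6: W (go to 2, an L position)
1: W (go to 5, an L position)
4: W (go to 5, an L position)
Reading off the rows marked L gives the requested list; there are 2 such vertices.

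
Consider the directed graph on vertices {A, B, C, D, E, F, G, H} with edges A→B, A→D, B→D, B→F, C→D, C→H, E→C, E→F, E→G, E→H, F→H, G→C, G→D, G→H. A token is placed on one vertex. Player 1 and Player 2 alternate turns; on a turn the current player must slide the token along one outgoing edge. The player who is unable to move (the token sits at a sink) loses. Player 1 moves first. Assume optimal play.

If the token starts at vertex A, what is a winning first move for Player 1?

Move to D.

Work bottom-up. With no move the player to move loses. Otherwise the position is W if at least one move leads to an L position for the opponent, and L if every move leads to a W.
Every edge goes from a vertex to one that appears earlier in the order H, D, C, G, F, E, B, A, so processing vertices in that order labels each vertex after all of its successors.
H: no outgoing edge → L
D: no outgoing edge → L
C: reaches L-position D → W
G: reaches L-position D → W
F: reaches L-position H → W
E: reaches L-position H → W
B: reaches L-position D → W
A: reaches L-position D → W
From A, the L positions reachable in one move are: D.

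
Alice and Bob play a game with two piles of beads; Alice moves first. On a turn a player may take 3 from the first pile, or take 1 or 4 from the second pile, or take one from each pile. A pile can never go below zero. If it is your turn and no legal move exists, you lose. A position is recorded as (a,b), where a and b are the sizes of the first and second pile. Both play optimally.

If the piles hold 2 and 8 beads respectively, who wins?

Alice wins.

Work bottom-up. With no move the player to move loses. Otherwise the position is W if at least one move leads to an L position for the opponent, and L if every move leads to a W.
No move ever increases a pile, so every position that can arise here has a ≤ 2 and b ≤ 8; it is enough to label the cells with 0 ≤ a ≤ 2 and 0 ≤ b ≤ 8.
Every move lowers a or b (never raises either), so fill the grid row by row in increasing a, and left to right within a row: each cell's successors are then already labelled.
      b=0  b=1  b=2  b=3  b=4  b=5  b=6  b=7  b=8
a=0:    L    W    L    W    W    L    W    L    W
a=1:    L    W    L    W    W    L    W    L    W
a=2:    L    W    L    W    W    L    W    L    W
Cells with no legal move (terminal, hence L): (0,0), (1,0), (2,0).
The remaining L cells, each justified by listing all of its moves:
(0,2): →(0,1)(W) only, which is W, so L
(0,5): →(0,4)(W), (0,1)(W) — all W, so L
(0,7): →(0,6)(W), (0,3)(W) — all W, so L
(1,2): →(1,1)(W), (0,1)(W) — all W, so L
(1,5): →(1,4)(W), (1,1)(W), (0,4)(W) — all W, so L
(1,7): →(1,6)(W), (1,3)(W), (0,6)(W) — all W, so L
(2,2): →(2,1)(W), (1,1)(W) — all W, so L
(2,5): →(2,4)(W), (2,1)(W), (1,4)(W) — all W, so L
(2,7): →(2,6)(W), (2,3)(W), (1,6)(W) — all W, so L
Every other cell has at least one move into one of the L cells above, so it is W.
The starting position (2,8) is W: Alice should move to (2,7), handing over an L position.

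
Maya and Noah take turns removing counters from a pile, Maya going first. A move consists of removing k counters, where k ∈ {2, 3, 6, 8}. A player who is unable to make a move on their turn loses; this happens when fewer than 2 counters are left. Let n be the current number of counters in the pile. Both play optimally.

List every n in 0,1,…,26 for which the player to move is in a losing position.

0, 1, 5, 10, 14, 15, 19, 24

Use the standard recursion: the mover loses at a terminal position; elsewhere, the mover wins exactly when some move hands the opponent an L position.
n=0: no move → L
n=1: no move → L
n=2: can move to 0, which is L ⇒ W
n=3: can move to 1, which is L ⇒ W
n=4: can move to 1, which is L ⇒ W
n=5: moves to 3(W), 2(W); every one is W ⇒ L
n=6: can move to 0, which is L ⇒ W
n=7: can move to 5, which is L ⇒ W
n=8: can move to 5, which is L ⇒ W
n=9: can move to 1, which is L ⇒ W
n=10: moves to 8(W), 7(W), 4(W), 2(W); every one is W ⇒ L
n=11: can move to 5, which is L ⇒ W
n=12: can move to 10, which is L ⇒ W
n=13: can move to 10, which is L ⇒ W
n=14: moves to 12(W), 11(W), 8(W), 6(W); every one is W ⇒ L
n=15: moves to 13(W), 12(W), 9(W), 7(W); every one is W ⇒ L
n=16: can move to 14, which is L ⇒ W
n=17: can move to 15, which is L ⇒ W
n=18: can move to 15, which is L ⇒ W
n=19: moves to 17(W), 16(W), 13(W), 11(W); every one is W ⇒ L
n=20: can move to 14, which is L ⇒ W
n=21: can move to 19, which is L ⇒ W
n=22: can move to 19, which is L ⇒ W
n=23: can move to 15, which is L ⇒ W
n=24: moves to 22(W), 21(W), 18(W), 16(W); every one is W ⇒ L
n=25: can move to 19, which is L ⇒ W
n=26: can move to 24, which is L ⇒ W
Reading off the rows marked L gives the requested list; there are 8 such values of n.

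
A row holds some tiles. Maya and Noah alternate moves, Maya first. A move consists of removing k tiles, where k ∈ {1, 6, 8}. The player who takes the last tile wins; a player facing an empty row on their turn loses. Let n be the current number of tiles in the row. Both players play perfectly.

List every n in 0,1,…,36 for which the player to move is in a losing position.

Positions with no move are L. A position that does have a move is losing for the player to move precisely when every available move leads to a winning position for the opponent. Fill in the labels:
n=0: no move → L
n=1: can move to 0, which is L ⇒ W
n=2: the only move is to 1(W), a W ⇒ L
n=3: can move to 2, which is L ⇒ W
n=4: the only move is to 3(W), a W ⇒ L
n=5: can move to 4, which is L ⇒ W
n=6: can move to 0, which is L ⇒ W
n=7: moves to 6(W), 1(W); every one is W ⇒ L
n=8: can move to 7, which is L ⇒ W
n=9: moves to 8(W), 3(W), 1(W); every one is W ⇒ L
n=10: can move to 9, which is L ⇒ W
n=11: moves to 10(W), 5(W), 3(W); every one is W ⇒ L
n=12: can move to 11, which is L ⇒ W
n=13: can move to 7, which is L ⇒ W
n=14: moves to 13(W), 8(W), 6(W); every one is W ⇒ L
n=15: can move to 14, which is L ⇒ W
n=16: moves to 15(W), 10(W), 8(W); every one is W ⇒ L
n=17: can move to 16, which is L ⇒ W
n=18: moves to 17(W), 12(W), 10(W); every one is W ⇒ L
n=19: can move to 18, which is L ⇒ W
n=20: can move to 14, which is L ⇒ W
n=21: moves to 20(W), 15(W), 13(W); every one is W ⇒ L
n=22: can move to 21, which is L ⇒ W
n=23: moves to 22(W), 17(W), 15(W); every one is W ⇒ L
n=24: can move to 23, which is L ⇒ W
n=25: moves to 24(W), 19(W), 17(W); every one is W ⇒ L
n=26: can move to 25, which is L ⇒ W
n=27: can move to 21, which is L ⇒ W
n=28: moves to 27(W), 22(W), 20(W); every one is W ⇒ L
n=29: can move to 28, which is L ⇒ W
n=30: moves to 29(W), 24(W), 22(W); every one is W ⇒ L
n=31: can move to 30, which is L ⇒ W
n=32: moves to 31(W), 26(W), 24(W); every one is W ⇒ L
n=33: can move to 32, which is L ⇒ W
n=34: can move to 28, which is L ⇒ W
n=35: moves to 34(W), 29(W), 27(W); every one is W ⇒ L
n=36: can move to 35, which is L ⇒ W
The losing starting values of n are exactly the entries labelled L in this table (16 of them).

0, 2, 4, 7, 9, 11, 14, 16, 18, 21, 23, 25, 28, 30, 32, 35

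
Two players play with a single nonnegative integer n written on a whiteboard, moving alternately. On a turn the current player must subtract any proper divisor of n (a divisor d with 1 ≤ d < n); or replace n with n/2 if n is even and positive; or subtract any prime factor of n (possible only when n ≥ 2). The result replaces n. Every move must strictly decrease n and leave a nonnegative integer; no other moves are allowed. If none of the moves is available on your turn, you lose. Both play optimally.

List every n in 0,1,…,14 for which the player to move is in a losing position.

Classify positions by backward induction: terminal positions (no move available) are L. From any other position, the mover wins iff some move reaches an L.
n=0: no move → L
n=1: no move → L
n=2: W (go to 0, an L position)
n=3: W (go to 0, an L position)
n=4: L (options 2(W), 3(W) are all W)
n=5: W (go to 0, an L position)
n=6: W (go to 4, an L position)
n=7: W (go to 0, an L position)
n=8: W (go to 4, an L position)
n=9: L (options 6(W), 8(W) are all W)
n=10: W (go to 9, an L position)
n=11: W (go to 0, an L position)
n=12: W (go to 9, an L position)
n=13: W (go to 0, an L position)
n=14: L (options 7(W), 12(W), 13(W) are all W)
The losing starting values of n are exactly the entries labelled L in this table (5 of them).

0, 1, 4, 9, 14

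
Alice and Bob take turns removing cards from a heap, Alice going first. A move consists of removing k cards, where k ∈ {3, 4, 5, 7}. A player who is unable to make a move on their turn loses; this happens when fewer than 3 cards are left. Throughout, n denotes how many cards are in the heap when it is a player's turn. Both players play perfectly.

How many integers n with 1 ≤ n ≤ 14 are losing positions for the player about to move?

Work bottom-up. With no move the player to move loses. Otherwise the position is W if at least one move leads to an L position for the opponent, and L if every move leads to a W.
n=0: no move → L
n=1: no move → L
n=2: no move → L
n=3: W (go to 0, an L position)
n=4: W (go to 1, an L position)
n=5: W (go to 2, an L position)
n=6: W (go to 2, an L position)
n=7: W (go to 2, an L position)
n=8: W (go to 1, an L position)
n=9: W (go to 2, an L position)
n=10: L (options 7(W), 6(W), 5(W), 3(W) are all W)
n=11: L (options 8(W), 7(W), 6(W), 4(W) are all W)
n=12: L (options 9(W), 8(W), 7(W), 5(W) are all W)
n=13: W (go to 10, an L position)
n=14: W (go to 11, an L position)
L entries with 1 ≤ n ≤ 14 (n=0 is outside the asked range and is not counted): n = 1, 2, 10, 11, 12; that makes 5.

5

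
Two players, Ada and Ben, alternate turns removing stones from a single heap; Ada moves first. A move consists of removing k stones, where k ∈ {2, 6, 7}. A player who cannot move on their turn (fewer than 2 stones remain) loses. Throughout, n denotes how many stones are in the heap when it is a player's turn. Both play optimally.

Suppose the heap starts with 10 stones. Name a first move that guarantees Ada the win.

Use the standard recursion: the mover loses at a terminal position; elsewhere, the mover wins exactly when some move hands the opponent an L position.
n=0: no move → L
n=1: no move → L
n=2: →0(L), so W
n=3: →1(L), so W
n=4: →2(W) only, which is W, so L
n=5: →3(W) only, which is W, so L
n=6: →4(L), so W
n=7: →5(L), so W
n=8: →1(L), so W
n=9: →7(W), 3(W), 2(W) — all W, so L
n=10: →4(L), so W
From 10, the L positions reachable in one move are: 4.

Remove 6, leaving 4.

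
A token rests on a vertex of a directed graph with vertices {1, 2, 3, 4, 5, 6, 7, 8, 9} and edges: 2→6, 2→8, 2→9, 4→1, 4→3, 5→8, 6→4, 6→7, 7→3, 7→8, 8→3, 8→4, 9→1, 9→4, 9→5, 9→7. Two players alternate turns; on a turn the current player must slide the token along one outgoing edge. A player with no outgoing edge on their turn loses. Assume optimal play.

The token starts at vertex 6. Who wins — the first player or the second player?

The second player wins.

Label each position W (a win for the player to move) or L (a loss). A position with no legal move is L; any other position is W exactly when some move reaches an L, and L when every move reaches a W.
Every edge goes from a vertex to one that appears earlier in the order 1, 3, 4, 8, 7, 5, 9, 6, 2, so processing vertices in that order labels each vertex after all of its successors.
1: no outgoing edge → L
3: no outgoing edge → L
4: W (go to 3, an L position)
8: W (go to 3, an L position)
7: W (go to 3, an L position)
5: L (sole option 8(W) is W)
9: W (go to 5, an L position)
6: L (options 7(W), 4(W) are all W)
2: W (go to 6, an L position)
The starting position 6 is L: whatever the player to move does, the opponent receives a W position.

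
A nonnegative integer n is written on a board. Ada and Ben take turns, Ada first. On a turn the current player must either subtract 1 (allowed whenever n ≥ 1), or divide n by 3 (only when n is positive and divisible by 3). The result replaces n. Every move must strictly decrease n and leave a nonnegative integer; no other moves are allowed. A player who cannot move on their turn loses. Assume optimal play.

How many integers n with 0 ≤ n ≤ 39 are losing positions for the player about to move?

19

Positions with no move are L. A position that does have a move is losing for the player to move precisely when every available move leads to a winning position for the opponent. Fill in the labels:
n=0: no move → L
n=1: →0(L), so W
n=2: →1(W) only, which is W, so L
n=3: →2(L), so W
n=4: →3(W) only, which is W, so L
n=5: →4(L), so W
n=6: →2(L), so W
n=7: →6(W) only, which is W, so L
n=8: →7(L), so W
n=9: →3(W), 8(W) — all W, so L
n=10: →9(L), so W
n=11: →10(W) only, which is W, so L
n=12: →4(L), so W
n=13: →12(W) only, which is W, so L
n=14: →13(L), so W
n=15: →5(W), 14(W) — all W, so L
n=16: →15(L), so W
n=17: →16(W) only, which is W, so L
n=18: →17(L), so W
n=19: →18(W) only, which is W, so L
n=20: →19(L), so W
n=21: →7(L), so W
n=22: →21(W) only, which is W, so L
n=23: →22(L), so W
n=24: →8(W), 23(W) — all W, so L
n=25: →24(L), so W
n=26: →25(W) only, which is W, so L
n=27: →9(L), so W
n=28: →27(W) only, which is W, so L
n=29: →28(L), so W
n=30: →10(W), 29(W) — all W, so L
n=31: →30(L), so W
n=32: →31(W) only, which is W, so L
n=33: →11(L), so W
n=34: →33(W) only, which is W, so L
n=35: →34(L), so W
n=36: →12(W), 35(W) — all W, so L
n=37: →36(L), so W
n=38: →37(W) only, which is W, so L
n=39: →13(L), so W
L entries with 0 ≤ n ≤ 39: n = 0, 2, 4, 7, 9, 11, 13, 15, 17, 19, 22, 24, 26, 28, 30, 32, 34, 36, 38; that makes 19.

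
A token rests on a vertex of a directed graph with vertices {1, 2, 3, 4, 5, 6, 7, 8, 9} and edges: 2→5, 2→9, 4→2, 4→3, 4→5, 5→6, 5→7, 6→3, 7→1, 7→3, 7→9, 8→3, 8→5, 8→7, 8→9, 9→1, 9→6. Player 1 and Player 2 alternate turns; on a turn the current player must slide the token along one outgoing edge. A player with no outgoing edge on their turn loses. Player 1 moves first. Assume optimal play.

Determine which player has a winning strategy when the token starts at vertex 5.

Build the W/L table. Terminal = L. A non-terminal position is W if it has a move to some L; otherwise it is L.
Every edge goes from a vertex to one that appears earlier in the order 1, 3, 6, 9, 7, 5, 2, 4, 8, so processing vertices in that order labels each vertex after all of its successors.
1: no outgoing edge → L
3: no outgoing edge → L
6: can move to 3, which is L ⇒ W
9: can move to 1, which is L ⇒ W
7: can move to 3, which is L ⇒ W
5: moves to 7(W), 6(W); every one is W ⇒ L
2: can move to 5, which is L ⇒ W
4: can move to 5, which is L ⇒ W
8: can move to 5, which is L ⇒ W
Every move from 5 reaches a W position, so the mover loses.

Player 2 wins.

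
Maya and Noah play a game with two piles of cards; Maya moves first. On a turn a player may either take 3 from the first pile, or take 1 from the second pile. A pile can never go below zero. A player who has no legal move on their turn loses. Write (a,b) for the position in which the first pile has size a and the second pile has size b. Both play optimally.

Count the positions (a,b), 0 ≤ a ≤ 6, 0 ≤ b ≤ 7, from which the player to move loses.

Build the W/L table. Terminal = L. A non-terminal position is W if it has a move to some L; otherwise it is L.
Every move lowers a or b (never raises either), so fill the grid row by row in increasing a, and left to right within a row: each cell's successors are then already labelled.
      b=0  b=1  b=2  b=3  b=4  b=5  b=6  b=7
a=0:    L    W    L    W    L    W    L    W
a=1:    L    W    L    W    L    W    L    W
a=2:    L    W    L    W    L    W    L    W
a=3:    W    L    W    L    W    L    W    L
a=4:    W    L    W    L    W    L    W    L
a=5:    W    L    W    L    W    L    W    L
a=6:    L    W    L    W    L    W    L    W
Cells with no legal move (terminal, hence L): (0,0), (1,0), (2,0).
The remaining L cells, each justified by listing all of its moves:
(0,2): L (sole option (0,1)(W) is W)
(0,4): L (sole option (0,3)(W) is W)
(0,6): L (sole option (0,5)(W) is W)
(1,2): L (sole option (1,1)(W) is W)
(1,4): L (sole option (1,3)(W) is W)
(1,6): L (sole option (1,5)(W) is W)
(2,2): L (sole option (2,1)(W) is W)
(2,4): L (sole option (2,3)(W) is W)
(2,6): L (sole option (2,5)(W) is W)
(3,1): L (options (0,1)(W), (3,0)(W) are all W)
(3,3): L (options (0,3)(W), (3,2)(W) are all W)
(3,5): L (options (0,5)(W), (3,4)(W) are all W)
(3,7): L (options (0,7)(W), (3,6)(W) are all W)
(4,1): L (options (1,1)(W), (4,0)(W) are all W)
(4,3): L (options (1,3)(W), (4,2)(W) are all W)
(4,5): L (options (1,5)(W), (4,4)(W) are all W)
(4,7): L (options (1,7)(W), (4,6)(W) are all W)
(5,1): L (options (2,1)(W), (5,0)(W) are all W)
(5,3): L (options (2,3)(W), (5,2)(W) are all W)
(5,5): L (options (2,5)(W), (5,4)(W) are all W)
(5,7): L (options (2,7)(W), (5,6)(W) are all W)
(6,0): L (sole option (3,0)(W) is W)
(6,2): L (options (3,2)(W), (6,1)(W) are all W)
(6,4): L (options (3,4)(W), (6,3)(W) are all W)
(6,6): L (options (3,6)(W), (6,5)(W) are all W)
Every other cell has at least one move into one of the L cells above, so it is W.
L cells per row: a=0: 4, a=1: 4, a=2: 4, a=3: 4, a=4: 4, a=5: 4, a=6: 4; total 28.

28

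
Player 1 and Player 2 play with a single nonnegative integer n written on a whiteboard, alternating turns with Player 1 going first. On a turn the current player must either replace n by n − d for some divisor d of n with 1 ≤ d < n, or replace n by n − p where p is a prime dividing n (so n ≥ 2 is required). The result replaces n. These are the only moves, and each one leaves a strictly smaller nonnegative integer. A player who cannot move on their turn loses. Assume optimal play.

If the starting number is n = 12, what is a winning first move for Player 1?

Compute win/loss labels from the base case upward. A position with no move is L. Any other position is W if it can reach an L in one move, else L.
n=0: no move → L
n=1: no move → L
n=2: →0(L), so W
n=3: →0(L), so W
n=4: →2(W), 3(W) — all W, so L
n=5: →0(L), so W
n=6: →4(L), so W
n=7: →0(L), so W
n=8: →4(L), so W
n=9: →6(W), 8(W) — all W, so L
n=10: →9(L), so W
n=11: →0(L), so W
n=12: →9(L), so W
From 12, the L positions reachable in one move are: 9.

Move to 9.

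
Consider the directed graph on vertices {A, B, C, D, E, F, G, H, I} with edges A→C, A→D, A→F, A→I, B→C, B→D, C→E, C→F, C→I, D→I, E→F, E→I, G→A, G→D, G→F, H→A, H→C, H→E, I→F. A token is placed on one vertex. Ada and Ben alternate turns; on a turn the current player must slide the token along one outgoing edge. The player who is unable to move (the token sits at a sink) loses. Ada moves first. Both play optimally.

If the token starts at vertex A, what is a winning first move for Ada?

Label each position W (a win for the player to move) or L (a loss). A position with no legal move is L; any other position is W exactly when some move reaches an L, and L when every move reaches a W.
Every edge goes from a vertex to one that appears earlier in the order F, I, E, C, D, B, A, H, G, so processing vertices in that order labels each vertex after all of its successors.
F: no outgoing edge → L
I: →F(L), so W
E: →F(L), so W
C: →F(L), so W
D: →I(W) only, which is W, so L
B: →D(L), so W
A: →D(L), so W
H: →A(W), C(W), E(W) — all W, so L
G: →D(L), so W
From A, the L positions reachable in one move are: D, F. Any move reaching one of these is winning.

Move to D.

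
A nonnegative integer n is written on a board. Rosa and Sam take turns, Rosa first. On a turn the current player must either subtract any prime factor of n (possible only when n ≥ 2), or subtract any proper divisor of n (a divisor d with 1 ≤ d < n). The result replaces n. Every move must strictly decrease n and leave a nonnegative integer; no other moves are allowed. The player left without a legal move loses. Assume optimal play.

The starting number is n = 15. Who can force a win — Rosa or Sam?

Use the standard recursion: the mover loses at a terminal position; elsewhere, the mover wins exactly when some move hands the opponent an L position.
n=0: no move → L
n=1: no move → L
n=2: →0(L), so W
n=3: →0(L), so W
n=4: →2(W), 3(W) — all W, so L
n=5: →0(L), so W
n=6: →4(L), so W
n=7: →0(L), so W
n=8: →4(L), so W
n=9: →6(W), 8(W) — all W, so L
n=10: →9(L), so W
n=11: →0(L), so W
n=12: →9(L), so W
n=13: →0(L), so W
n=14: →7(W), 12(W), 13(W) — all W, so L
n=15: →14(L), so W
From 15 Rosa can move to 14, reaching an L position.

Rosa wins.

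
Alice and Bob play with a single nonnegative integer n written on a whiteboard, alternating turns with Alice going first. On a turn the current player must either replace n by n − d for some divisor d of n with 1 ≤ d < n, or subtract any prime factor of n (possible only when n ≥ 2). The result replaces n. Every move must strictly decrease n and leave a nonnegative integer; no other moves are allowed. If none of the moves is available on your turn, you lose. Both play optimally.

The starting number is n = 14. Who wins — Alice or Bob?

Classify positions by backward induction: terminal positions (no move available) are L. From any other position, the mover wins iff some move reaches an L.
n=0: no move → L
n=1: no move → L
n=2: can move to 0, which is L ⇒ W
n=3: can move to 0, which is L ⇒ W
n=4: moves to 2(W), 3(W); every one is W ⇒ L
n=5: can move to 0, which is L ⇒ W
n=6: can move to 4, which is L ⇒ W
n=7: can move to 0, which is L ⇒ W
n=8: can move to 4, which is L ⇒ W
n=9: moves to 6(W), 8(W); every one is W ⇒ L
n=10: can move to 9, which is L ⇒ W
n=11: can move to 0, which is L ⇒ W
n=12: can move to 9, which is L ⇒ W
n=13: can move to 0, which is L ⇒ W
n=14: moves to 7(W), 12(W), 13(W); every one is W ⇒ L
The starting position 14 is L: whatever Alice does, the opponent receives a W position.

Bob wins.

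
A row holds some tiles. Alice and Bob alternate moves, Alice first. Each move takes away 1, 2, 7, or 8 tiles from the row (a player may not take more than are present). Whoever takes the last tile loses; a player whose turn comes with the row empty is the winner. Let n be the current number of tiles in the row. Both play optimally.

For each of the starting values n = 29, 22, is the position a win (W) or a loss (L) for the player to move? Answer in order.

29: W, 22: L

Label each position W (a win for the player to move) or L (a loss). A position with no legal move is W; any other position is W exactly when some move reaches an L, and L when every move reaches a W.
n=0: no move; the opponent has just taken the last tile and therefore loses → W
n=1: the only move is to 0(W), a W ⇒ L
n=2: can move to 1, which is L ⇒ W
n=3: can move to 1, which is L ⇒ W
n=4: moves to 3(W), 2(W); every one is W ⇒ L
n=5: can move to 4, which is L ⇒ W
n=6: can move to 4, which is L ⇒ W
n=7: moves to 6(W), 5(W), 0(W); every one is W ⇒ L
n=8: can move to 7, which is L ⇒ W
n=9: can move to 7, which is L ⇒ W
n=10: moves to 9(W), 8(W), 3(W), 2(W); every one is W ⇒ L
n=11: can move to 10, which is L ⇒ W
n=12: can move to 10, which is L ⇒ W
n=13: moves to 12(W), 11(W), 6(W), 5(W); every one is W ⇒ L
n=14: can move to 13, which is L ⇒ W
n=15: can move to 13, which is L ⇒ W
n=16: moves to 15(W), 14(W), 9(W), 8(W); every one is W ⇒ L
n=17: can move to 16, which is L ⇒ W
n=18: can move to 16, which is L ⇒ W
n=19: moves to 18(W), 17(W), 12(W), 11(W); every one is W ⇒ L
n=20: can move to 19, which is L ⇒ W
n=21: can move to 19, which is L ⇒ W
n=22: moves to 21(W), 20(W), 15(W), 14(W); every one is W ⇒ L
n=23: can move to 22, which is L ⇒ W
n=24: can move to 22, which is L ⇒ W
n=25: moves to 24(W), 23(W), 18(W), 17(W); every one is W ⇒ L
n=26: can move to 25, which is L ⇒ W
n=27: can move to 25, which is L ⇒ W
n=28: moves to 27(W), 26(W), 21(W), 20(W); every one is W ⇒ L
n=29: can move to 28, which is L ⇒ W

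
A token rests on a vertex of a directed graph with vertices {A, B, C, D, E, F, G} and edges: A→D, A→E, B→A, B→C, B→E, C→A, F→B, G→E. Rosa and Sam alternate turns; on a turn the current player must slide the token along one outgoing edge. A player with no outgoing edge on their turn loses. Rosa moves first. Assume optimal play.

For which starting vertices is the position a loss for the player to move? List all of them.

Classify positions by backward induction: terminal positions (no move available) are L. From any other position, the mover wins iff some move reaches an L.
Every edge goes from a vertex to one that appears earlier in the order D, E, A, C, B, G, F, so processing vertices in that order labels each vertex after all of its successors.
D: no outgoing edge → L
E: no outgoing edge → L
A: →E(L), so W
C: →A(W) only, which is W, so L
B: →C(L), so W
G: →E(L), so W
F: →B(W) only, which is W, so L
The losing starting vertices are exactly the entries labelled L in this table (4 of them).

C, D, E, F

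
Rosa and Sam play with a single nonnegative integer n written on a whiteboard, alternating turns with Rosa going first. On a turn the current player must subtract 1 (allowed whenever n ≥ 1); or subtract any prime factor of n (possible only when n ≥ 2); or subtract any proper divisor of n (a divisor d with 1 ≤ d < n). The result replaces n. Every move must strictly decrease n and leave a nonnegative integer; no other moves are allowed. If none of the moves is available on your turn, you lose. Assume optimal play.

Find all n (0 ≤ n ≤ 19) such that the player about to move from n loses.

0, 4, 9, 14

Label each position W (a win for the player to move) or L (a loss). A position with no legal move is L; any other position is W exactly when some move reaches an L, and L when every move reaches a W.
n=0: no move → L
n=1: reaches L-position 0 → W
n=2: reaches L-position 0 → W
n=3: reaches L-position 0 → W
n=4: only reaches 2(W), 3(W), all W → L
n=5: reaches L-position 0 → W
n=6: reaches L-position 4 → W
n=7: reaches L-position 0 → W
n=8: reaches L-position 4 → W
n=9: only reaches 6(W), 8(W), all W → L
n=10: reaches L-position 9 → W
n=11: reaches L-position 0 → W
n=12: reaches L-position 9 → W
n=13: reaches L-position 0 → W
n=14: only reaches 7(W), 12(W), 13(W), all W → L
n=15: reaches L-position 14 → W
n=16: reaches L-position 14 → W
n=17: reaches L-position 0 → W
n=18: reaches L-position 9 → W
n=19: reaches L-position 0 → W
The losing starting values of n are exactly the entries labelled L in this table (4 of them).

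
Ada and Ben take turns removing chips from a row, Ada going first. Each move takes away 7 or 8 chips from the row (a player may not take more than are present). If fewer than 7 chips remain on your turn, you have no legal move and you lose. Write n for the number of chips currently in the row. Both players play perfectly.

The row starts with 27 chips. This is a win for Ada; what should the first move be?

Remove 7, leaving 20.

Use the standard recursion: the mover loses at a terminal position; elsewhere, the mover wins exactly when some move hands the opponent an L position.
n=0: no move → L
n=1: no move → L
n=2: no move → L
n=3: no move → L
n=4: no move → L
n=5: no move → L
n=6: no move → L
n=7: can move to 0, which is L ⇒ W
n=8: can move to 1, which is L ⇒ W
n=9: can move to 2, which is L ⇒ W
n=10: can move to 3, which is L ⇒ W
n=11: can move to 4, which is L ⇒ W
n=12: can move to 5, which is L ⇒ W
n=13: can move to 6, which is L ⇒ W
n=14: can move to 6, which is L ⇒ W
n=15: moves to 8(W), 7(W); every one is W ⇒ L
n=16: moves to 9(W), 8(W); every one is W ⇒ L
n=17: moves to 10(W), 9(W); every one is W ⇒ L
n=18: moves to 11(W), 10(W); every one is W ⇒ L
n=19: moves to 12(W), 11(W); every one is W ⇒ L
n=20: moves to 13(W), 12(W); every one is W ⇒ L
n=21: moves to 14(W), 13(W); every one is W ⇒ L
n=22: can move to 15, which is L ⇒ W
n=23: can move to 16, which is L ⇒ W
n=24: can move to 17, which is L ⇒ W
n=25: can move to 18, which is L ⇒ W
n=26: can move to 19, which is L ⇒ W
n=27: can move to 20, which is L ⇒ W
From 27, the L positions reachable in one move are: 20, 19. Any move reaching one of these is winning.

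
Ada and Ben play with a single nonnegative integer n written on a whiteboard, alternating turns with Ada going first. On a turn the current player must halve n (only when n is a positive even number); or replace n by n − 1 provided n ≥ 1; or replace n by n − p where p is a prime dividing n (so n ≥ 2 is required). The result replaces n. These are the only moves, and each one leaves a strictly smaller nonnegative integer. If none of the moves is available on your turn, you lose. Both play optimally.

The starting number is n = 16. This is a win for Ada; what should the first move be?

Classify positions by backward induction: terminal positions (no move available) are L. From any other position, the mover wins iff some move reaches an L.
n=0: no move → L
n=1: →0(L), so W
n=2: →0(L), so W
n=3: →0(L), so W
n=4: →2(W), 3(W) — all W, so L
n=5: →0(L), so W
n=6: →4(L), so W
n=7: →0(L), so W
n=8: →4(L), so W
n=9: →6(W), 8(W) — all W, so L
n=10: →9(L), so W
n=11: →0(L), so W
n=12: →9(L), so W
n=13: →0(L), so W
n=14: →7(W), 12(W), 13(W) — all W, so L
n=15: →14(L), so W
n=16: →14(L), so W
From 16, the L positions reachable in one move are: 14.

Move to 14.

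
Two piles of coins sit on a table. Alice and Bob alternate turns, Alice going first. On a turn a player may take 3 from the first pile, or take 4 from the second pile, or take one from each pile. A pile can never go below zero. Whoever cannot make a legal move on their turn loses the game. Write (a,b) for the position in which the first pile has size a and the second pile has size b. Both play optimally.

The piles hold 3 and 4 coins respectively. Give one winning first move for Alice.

Work bottom-up. With no move the player to move loses. Otherwise the position is W if at least one move leads to an L position for the opponent, and L if every move leads to a W.
No move ever increases a pile, so every position that can arise here has a ≤ 3 and b ≤ 4; it is enough to label the cells with 0 ≤ a ≤ 3 and 0 ≤ b ≤ 4.
Every move lowers a or b (never raises either), so fill the grid row by row in increasing a, and left to right within a row: each cell's successors are then already labelled.
      b=0  b=1  b=2  b=3  b=4
a=0:    L    L    L    L    W
a=1:    L    W    W    W    W
a=2:    L    W    L    L    W
a=3:    W    W    W    W    W
Cells with no legal move (terminal, hence L): (0,0), (0,1), (0,2), (0,3), (1,0), (2,0).
The remaining L cells, each justified by listing all of its moves:
(2,2): only reaches (1,1)(W), which is W → L
(2,3): only reaches (1,2)(W), which is W → L
Every other cell has at least one move into one of the L cells above, so it is W.
From (3,4), the L positions reachable in one move are: (2,3).

Move to (2,3).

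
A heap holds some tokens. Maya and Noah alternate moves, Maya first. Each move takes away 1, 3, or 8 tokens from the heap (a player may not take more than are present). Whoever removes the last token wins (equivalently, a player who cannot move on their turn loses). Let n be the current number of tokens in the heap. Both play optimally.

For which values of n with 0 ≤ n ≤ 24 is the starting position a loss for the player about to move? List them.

Label each position W (a win for the player to move) or L (a loss). A position with no legal move is L; any other position is W exactly when some move reaches an L, and L when every move reaches a W.
n=0: no move → L
n=1: reaches L-position 0 → W
n=2: only reaches 1(W), which is W → L
n=3: reaches L-position 2 → W
n=4: only reaches 3(W), 1(W), all W → L
n=5: reaches L-position 4 → W
n=6: only reaches 5(W), 3(W), all W → L
n=7: reaches L-position 6 → W
n=8: reaches L-position 0 → W
n=9: reaches L-position 6 → W
n=10: reaches L-position 2 → W
n=11: only reaches 10(W), 8(W), 3(W), all W → L
n=12: reaches L-position 11 → W
n=13: only reaches 12(W), 10(W), 5(W), all W → L
n=14: reaches L-position 13 → W
n=15: only reaches 14(W), 12(W), 7(W), all W → L
n=16: reaches L-position 15 → W
n=17: only reaches 16(W), 14(W), 9(W), all W → L
n=18: reaches L-position 17 → W
n=19: reaches L-position 11 → W
n=20: reaches L-position 17 → W
n=21: reaches L-position 13 → W
n=22: only reaches 21(W), 19(W), 14(W), all W → L
n=23: reaches L-position 22 → W
n=24: only reaches 23(W), 21(W), 16(W), all W → L
Reading off the rows marked L gives the requested list; there are 10 such values of n.

0, 2, 4, 6, 11, 13, 15, 17, 22, 24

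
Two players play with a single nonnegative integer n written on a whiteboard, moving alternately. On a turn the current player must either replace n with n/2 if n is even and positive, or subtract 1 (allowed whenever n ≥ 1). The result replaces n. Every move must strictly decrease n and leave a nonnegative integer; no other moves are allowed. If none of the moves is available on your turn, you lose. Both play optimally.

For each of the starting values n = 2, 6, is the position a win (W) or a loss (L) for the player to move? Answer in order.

2: L, 6: W

Label each position W (a win for the player to move) or L (a loss). A position with no legal move is L; any other position is W exactly when some move reaches an L, and L when every move reaches a W.
n=0: no move → L
n=1: can move to 0, which is L ⇒ W
n=2: the only move is to 1(W), a W ⇒ L
n=3: can move to 2, which is L ⇒ W
n=4: can move to 2, which is L ⇒ W
n=5: the only move is to 4(W), a W ⇒ L
n=6: can move to 5, which is L ⇒ W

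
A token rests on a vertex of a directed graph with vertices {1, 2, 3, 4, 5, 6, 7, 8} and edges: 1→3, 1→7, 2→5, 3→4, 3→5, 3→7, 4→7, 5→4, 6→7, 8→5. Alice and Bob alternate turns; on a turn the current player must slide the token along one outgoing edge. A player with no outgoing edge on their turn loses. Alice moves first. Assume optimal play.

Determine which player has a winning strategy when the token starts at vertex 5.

Bob wins.

Build the W/L table. Terminal = L. A non-terminal position is W if it has a move to some L; otherwise it is L.
Every edge goes from a vertex to one that appears earlier in the order 7, 4, 5, 3, 6, 1, 8, 2, so processing vertices in that order labels each vertex after all of its successors.
7: no outgoing edge → L
4: reaches L-position 7 → W
5: only reaches 4(W), which is W → L
3: reaches L-position 5 → W
6: reaches L-position 7 → W
1: reaches L-position 7 → W
8: reaches L-position 5 → W
2: reaches L-position 5 → W
Every move from 5 reaches a W position, so the mover loses.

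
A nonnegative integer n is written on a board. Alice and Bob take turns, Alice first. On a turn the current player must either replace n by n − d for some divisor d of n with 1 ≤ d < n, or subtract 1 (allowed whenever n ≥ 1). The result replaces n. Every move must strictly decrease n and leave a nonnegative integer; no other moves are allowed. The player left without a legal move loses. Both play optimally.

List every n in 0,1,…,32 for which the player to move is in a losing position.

0, 2, 5, 7, 9, 11, 13, 15, 17, 19, 21, 23, 25, 27, 29, 31

Label each position W (a win for the player to move) or L (a loss). A position with no legal move is L; any other position is W exactly when some move reaches an L, and L when every move reaches a W.
n=0: no move → L
n=1: reaches L-position 0 → W
n=2: only reaches 1(W), which is W → L
n=3: reaches L-position 2 → W
n=4: reaches L-position 2 → W
n=5: only reaches 4(W), which is W → L
n=6: reaches L-position 5 → W
n=7: only reaches 6(W), which is W → L
n=8: reaches L-position 7 → W
n=9: only reaches 6(W), 8(W), all W → L
n=10: reaches L-position 5 → W
n=11: only reaches 10(W), which is W → L
n=12: reaches L-position 9 → W
n=13: only reaches 12(W), which is W → L
n=14: reaches L-position 7 → W
n=15: only reaches 10(W), 12(W), 14(W), all W → L
n=16: reaches L-position 15 → W
n=17: only reaches 16(W), which is W → L
n=18: reaches L-position 9 → W
n=19: only reaches 18(W), which is W → L
n=20: reaches L-position 15 → W
n=21: only reaches 14(W), 18(W), 20(W), all W → L
n=22: reaches L-position 11 → W
n=23: only reaches 22(W), which is W → L
n=24: reaches L-position 21 → W
n=25: only reaches 20(W), 24(W), all W → L
n=26: reaches L-position 13 → W
n=27: only reaches 18(W), 24(W), 26(W), all W → L
n=28: reaches L-position 21 → W
n=29: only reaches 28(W), which is W → L
n=30: reaches L-position 15 → W
n=31: only reaches 30(W), which is W → L
n=32: reaches L-position 31 → W
Reading off the rows marked L gives the requested list; there are 16 such values of n.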